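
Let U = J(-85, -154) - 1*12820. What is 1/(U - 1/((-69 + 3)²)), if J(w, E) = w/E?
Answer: -30492/390890617 ≈ -7.8006e-5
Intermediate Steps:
U = -1974195/154 (U = -85/(-154) - 1*12820 = -85*(-1/154) - 12820 = 85/154 - 12820 = -1974195/154 ≈ -12819.)
1/(U - 1/((-69 + 3)²)) = 1/(-1974195/154 - 1/((-69 + 3)²)) = 1/(-1974195/154 - 1/((-66)²)) = 1/(-1974195/154 - 1/4356) = 1/(-390890617/30492) = -30492/390890617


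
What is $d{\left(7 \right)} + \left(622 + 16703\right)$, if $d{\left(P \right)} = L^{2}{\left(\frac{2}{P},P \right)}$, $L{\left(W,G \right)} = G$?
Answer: $17374$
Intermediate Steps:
$d{\left(P \right)} = P^{2}$
$d{\left(7 \right)} + \left(622 + 16703\right) = 7^{2} + \left(622 + 16703\right) = 49 + 17325 = 17374$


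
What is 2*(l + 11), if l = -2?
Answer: 18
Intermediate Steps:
2*(l + 11) = 2*(-2 + 11) = 2*9 = 18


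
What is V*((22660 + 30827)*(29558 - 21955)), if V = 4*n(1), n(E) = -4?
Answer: -6506586576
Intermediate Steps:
V = -16 (V = 4*(-4) = -16)
V*((22660 + 30827)*(29558 - 21955)) = -16*(22660 + 30827)*(29558 - 21955) = -855792*7603 = -16*406661661 = -6506586576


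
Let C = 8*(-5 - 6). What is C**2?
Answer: 7744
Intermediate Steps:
C = -88 (C = 8*(-11) = -88)
C**2 = (-88)**2 = 7744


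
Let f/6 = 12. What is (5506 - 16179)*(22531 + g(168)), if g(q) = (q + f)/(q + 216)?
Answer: -1923840269/8 ≈ -2.4048e+8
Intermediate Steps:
f = 72 (f = 6*12 = 72)
g(q) = (72 + q)/(216 + q) (g(q) = (q + 72)/(q + 216) = (72 + q)/(216 + q))
(5506 - 16179)*(22531 + g(168)) = (5506 - 16179)*(22531 + (72 + 168)/(216 + 168)) = -10673*(22531 + 240/384) = -10673*(22531 + (1/384)*240) = -10673*(22531 + 5/8) = -10673*180253/8 = -1923840269/8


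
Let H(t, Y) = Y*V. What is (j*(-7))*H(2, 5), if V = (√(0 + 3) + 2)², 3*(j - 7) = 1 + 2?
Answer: -1960 - 1120*√3 ≈ -3899.9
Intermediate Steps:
j = 8 (j = 7 + (1 + 2)/3 = 7 + (⅓)*3 = 7 + 1 = 8)
V = (2 + √3)² (V = (√3 + 2)² = (2 + √3)² ≈ 13.928)
H(t, Y) = Y*(2 + √3)²
(j*(-7))*H(2, 5) = (8*(-7))*(5*(2 + √3)²) = -280*(2 + √3)²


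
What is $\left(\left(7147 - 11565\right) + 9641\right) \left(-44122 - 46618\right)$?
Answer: $-473935020$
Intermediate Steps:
$\left(\left(7147 - 11565\right) + 9641\right) \left(-44122 - 46618\right) = \left(\left(7147 - 11565\right) + 9641\right) \left(-90740\right) = \left(-4418 + 9641\right) \left(-90740\right) = 5223 \left(-90740\right) = -473935020$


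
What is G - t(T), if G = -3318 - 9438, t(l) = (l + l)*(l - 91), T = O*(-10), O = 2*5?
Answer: -50956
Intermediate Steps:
O = 10
T = -100 (T = 10*(-10) = -100)
t(l) = 2*l*(-91 + l) (t(l) = (2*l)*(-91 + l) = 2*l*(-91 + l))
G = -12756
G - t(T) = -12756 - 2*(-100)*(-91 - 100) = -12756 - 2*(-100)*(-191) = -12756 - 1*38200 = -12756 - 38200 = -50956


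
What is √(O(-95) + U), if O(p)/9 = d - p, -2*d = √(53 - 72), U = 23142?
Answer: √(95988 - 18*I*√19)/2 ≈ 154.91 - 0.063311*I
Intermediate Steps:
d = -I*√19/2 (d = -√(53 - 72)/2 = -I*√19/2 ≈ -2.1795*I)
O(p) = -9*p - 9*I*√19/2 (O(p) = 9*(-I*√19/2 - p) = 9*(-p - I*√19/2) = -9*p - 9*I*√19/2)
√(O(-95) + U) = √((-9*(-95) - 9*I*√19/2) + 23142) = √((855 - 9*I*√19/2) + 23142) = √(23997 - 9*I*√19/2)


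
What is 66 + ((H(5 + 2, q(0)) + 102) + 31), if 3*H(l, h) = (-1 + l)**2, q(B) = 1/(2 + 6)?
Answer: 211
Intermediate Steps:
q(B) = 1/8
H(l, h) = (-1 + l)**2/3
66 + ((H(5 + 2, q(0)) + 102) + 31) = 66 + (((-1 + (5 + 2))**2/3 + 102) + 31) = 66 + (((-1 + 7)**2/3 + 102) + 31) = 66 + (((1/3)*6**2 + 102) + 31) = 66 + (((1/3)*36 + 102) + 31) = 66 + ((12 + 102) + 31) = 66 + (114 + 31) = 66 + 145 = 211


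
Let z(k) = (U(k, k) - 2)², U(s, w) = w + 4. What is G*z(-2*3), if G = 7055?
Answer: 112880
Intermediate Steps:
U(s, w) = 4 + w
z(k) = (2 + k)² (z(k) = ((4 + k) - 2)² = (2 + k)²)
G*z(-2*3) = 7055*(2 - 2*3)² = 7055*(2 - 6)² = 7055*(-4)² = 7055*16 = 112880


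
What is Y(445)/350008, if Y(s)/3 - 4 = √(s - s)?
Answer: 3/87502 ≈ 3.4285e-5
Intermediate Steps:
Y(s) = 12 (Y(s) = 12 + 3*√(s - s) = 12 + 3*√0 = 12 + 3*0 = 12 + 0 = 12)
Y(445)/350008 = 12/350008 = 12*(1/350008) = 3/87502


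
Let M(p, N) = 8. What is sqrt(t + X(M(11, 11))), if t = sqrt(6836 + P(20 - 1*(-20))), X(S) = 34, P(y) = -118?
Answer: sqrt(34 + sqrt(6718)) ≈ 10.769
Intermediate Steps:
t = sqrt(6718) (t = sqrt(6836 - 118) = sqrt(6718) ≈ 81.963)
sqrt(t + X(M(11, 11))) = sqrt(sqrt(6718) + 34) = sqrt(34 + sqrt(6718))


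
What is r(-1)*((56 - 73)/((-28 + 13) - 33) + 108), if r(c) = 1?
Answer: 5201/48 ≈ 108.35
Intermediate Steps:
r(-1)*((56 - 73)/((-28 + 13) - 33) + 108) = 1*((56 - 73)/((-28 + 13) - 33) + 108) = 1*(-17/(-15 - 33) + 108) = 1*(-17/(-48) + 108) = 1*(-17*(-1/48) + 108) = 1*(17/48 + 108) = 1*(5201/48) = 5201/48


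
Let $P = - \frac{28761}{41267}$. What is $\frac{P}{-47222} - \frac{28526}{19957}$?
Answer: $- \frac{1134455822303}{793681855882} \approx -1.4294$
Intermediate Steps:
$P = - \frac{28761}{41267}$ ($P = \left(-28761\right) \frac{1}{41267} = - \frac{28761}{41267} \approx -0.69695$)
$\frac{P}{-47222} - \frac{28526}{19957} = - \frac{28761}{41267 \left(-47222\right)} - \frac{28526}{19957} = \left(- \frac{28761}{41267}\right) \left(- \frac{1}{47222}\right) - \frac{28526}{19957} = \frac{28761}{1948710274} - \frac{28526}{19957} = - \frac{1134455822303}{793681855882}$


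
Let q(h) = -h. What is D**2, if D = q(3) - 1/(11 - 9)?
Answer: 49/4 ≈ 12.250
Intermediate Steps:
D = -7/2 (D = -1*3 - 1/(11 - 9) = -3 - 1/2 = -7/2 ≈ -3.5000)
D**2 = (-7/2)**2 = 49/4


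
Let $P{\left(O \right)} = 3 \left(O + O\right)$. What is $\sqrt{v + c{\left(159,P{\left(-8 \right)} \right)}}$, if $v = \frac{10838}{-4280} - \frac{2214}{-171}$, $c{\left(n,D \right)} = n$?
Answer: $\frac{\sqrt{70020779135}}{20330} \approx 13.016$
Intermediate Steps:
$P{\left(O \right)} = 6 O$ ($P{\left(O \right)} = 3 \cdot 2 O = 6 O$)
$v = \frac{423479}{40660}$ ($v = 10838 \left(- \frac{1}{4280}\right) - - \frac{246}{19} = - \frac{5419}{2140} + \frac{246}{19} = \frac{423479}{40660} \approx 10.415$)
$\sqrt{v + c{\left(159,P{\left(-8 \right)} \right)}} = \sqrt{\frac{423479}{40660} + 159} = \sqrt{\frac{6888419}{40660}} = \frac{\sqrt{70020779135}}{20330}$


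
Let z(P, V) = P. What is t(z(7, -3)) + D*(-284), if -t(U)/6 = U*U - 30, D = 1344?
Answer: -381810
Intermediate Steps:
t(U) = 180 - 6*U² (t(U) = -6*(U*U - 30) = -6*(U² - 30) = -6*(-30 + U²) = 180 - 6*U²)
t(z(7, -3)) + D*(-284) = (180 - 6*7²) + 1344*(-284) = (180 - 6*49) - 381696 = (180 - 294) - 381696 = -114 - 381696 = -381810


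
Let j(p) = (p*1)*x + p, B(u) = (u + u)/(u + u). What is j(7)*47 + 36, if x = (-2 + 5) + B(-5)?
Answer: 1681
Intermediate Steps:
B(u) = 1 (B(u) = (2*u)/((2*u)) = (2*u)*(1/(2*u)) = 1)
x = 4 (x = (-2 + 5) + 1 = 3 + 1 = 4)
j(p) = 5*p (j(p) = (p*1)*4 + p = p*4 + p = 4*p + p = 5*p)
j(7)*47 + 36 = (5*7)*47 + 36 = 35*47 + 36 = 1645 + 36 = 1681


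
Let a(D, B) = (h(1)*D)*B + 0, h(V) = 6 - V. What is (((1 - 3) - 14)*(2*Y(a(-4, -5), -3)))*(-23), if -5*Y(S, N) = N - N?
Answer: 0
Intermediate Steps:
a(D, B) = 5*B*D (a(D, B) = ((6 - 1*1)*D)*B + 0 = ((6 - 1)*D)*B + 0 = (5*D)*B + 0 = 5*B*D + 0 = 5*B*D)
Y(S, N) = 0 (Y(S, N) = -(N - N)/5 = -⅕*0 = 0)
(((1 - 3) - 14)*(2*Y(a(-4, -5), -3)))*(-23) = (((1 - 3) - 14)*(2*0))*(-23) = ((-2 - 14)*0)*(-23) = -16*0*(-23) = 0*(-23) = 0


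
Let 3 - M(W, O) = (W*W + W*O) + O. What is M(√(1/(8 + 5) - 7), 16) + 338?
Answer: 4315/13 - 48*I*√130/13 ≈ 331.92 - 42.099*I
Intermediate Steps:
M(W, O) = 3 - O - W² - O*W (M(W, O) = 3 - ((W*W + W*O) + O) = 3 - ((W² + O*W) + O) = 3 - (O + W² + O*W) = 3 + (-O - W² - O*W) = 3 - O - W² - O*W)
M(√(1/(8 + 5) - 7), 16) + 338 = (3 - 1*16 - (√(1/(8 + 5) - 7))² - 1*16*√(1/(8 + 5) - 7)) + 338 = (3 - 16 - (√(1/13 - 7))² - 1*16*√(1/13 - 7)) + 338 = (3 - 16 - (√(-90/13))² - 1*16*√(-90/13)) + 338 = (3 - 16 - (3*I*√130/13)² - 1*16*3*I*√130/13) + 338 = (3 - 16 - 1*(-90/13) - 48*I*√130/13) + 338 = (3 - 16 + 90/13 - 48*I*√130/13) + 338 = (-79/13 - 48*I*√130/13) + 338 = 4315/13 - 48*I*√130/13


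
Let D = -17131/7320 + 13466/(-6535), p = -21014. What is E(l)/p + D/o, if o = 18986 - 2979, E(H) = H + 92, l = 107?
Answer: -15680101024247/1609071511814760 ≈ -0.0097448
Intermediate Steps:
E(H) = 92 + H
D = -42104441/9567240 (D = -17131*1/7320 + 13466*(-1/6535) = -17131/7320 - 13466/6535 = -42104441/9567240 ≈ -4.4009)
o = 16007
E(l)/p + D/o = (92 + 107)/(-21014) - 42104441/9567240/16007 = 199*(-1/21014) - 42104441/9567240*1/16007 = -199/21014 - 42104441/153142810680 = -15680101024247/1609071511814760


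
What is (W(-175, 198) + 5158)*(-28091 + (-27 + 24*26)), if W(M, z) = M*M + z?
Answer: -989261614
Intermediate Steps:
W(M, z) = z + M² (W(M, z) = M² + z = z + M²)
(W(-175, 198) + 5158)*(-28091 + (-27 + 24*26)) = ((198 + (-175)²) + 5158)*(-28091 + (-27 + 24*26)) = ((198 + 30625) + 5158)*(-28091 + (-27 + 624)) = (30823 + 5158)*(-28091 + 597) = 35981*(-27494) = -989261614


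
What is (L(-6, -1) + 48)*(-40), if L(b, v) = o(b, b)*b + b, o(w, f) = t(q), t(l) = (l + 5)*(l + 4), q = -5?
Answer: -1680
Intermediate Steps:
t(l) = (4 + l)*(5 + l) (t(l) = (5 + l)*(4 + l) = (4 + l)*(5 + l))
o(w, f) = 0 (o(w, f) = 20 + (-5)**2 + 9*(-5) = 20 + 25 - 45 = 0)
L(b, v) = b (L(b, v) = 0*b + b = 0 + b = b)
(L(-6, -1) + 48)*(-40) = (-6 + 48)*(-40) = 42*(-40) = -1680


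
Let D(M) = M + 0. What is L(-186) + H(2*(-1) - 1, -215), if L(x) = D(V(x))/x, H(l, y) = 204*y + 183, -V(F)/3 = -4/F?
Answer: -125920790/2883 ≈ -43677.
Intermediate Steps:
V(F) = 12/F (V(F) = -(-12)/F = 12/F)
H(l, y) = 183 + 204*y
D(M) = M
L(x) = 12/x² (L(x) = (12/x)/x = 12/x²)
L(-186) + H(2*(-1) - 1, -215) = 12/(-186)² + (183 + 204*(-215)) = 12*(1/34596) + (183 - 43860) = 1/2883 - 43677 = -125920790/2883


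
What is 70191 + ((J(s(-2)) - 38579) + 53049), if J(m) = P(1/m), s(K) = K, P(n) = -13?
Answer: 84648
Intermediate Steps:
J(m) = -13
70191 + ((J(s(-2)) - 38579) + 53049) = 70191 + ((-13 - 38579) + 53049) = 70191 + (-38592 + 53049) = 70191 + 14457 = 84648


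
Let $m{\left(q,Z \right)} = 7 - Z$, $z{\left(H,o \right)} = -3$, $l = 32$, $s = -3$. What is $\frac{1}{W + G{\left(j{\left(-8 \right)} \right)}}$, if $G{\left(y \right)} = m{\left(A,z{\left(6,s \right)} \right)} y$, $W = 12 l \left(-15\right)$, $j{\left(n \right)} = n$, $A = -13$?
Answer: $- \frac{1}{5840} \approx -0.00017123$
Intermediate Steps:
$W = -5760$ ($W = 12 \cdot 32 \left(-15\right) = 384 \left(-15\right) = -5760$)
$G{\left(y \right)} = 10 y$ ($G{\left(y \right)} = \left(7 - -3\right) y = \left(7 + 3\right) y = 10 y$)
$\frac{1}{W + G{\left(j{\left(-8 \right)} \right)}} = \frac{1}{-5760 + 10 \left(-8\right)} = \frac{1}{-5760 - 80} = \frac{1}{-5840} = - \frac{1}{5840}$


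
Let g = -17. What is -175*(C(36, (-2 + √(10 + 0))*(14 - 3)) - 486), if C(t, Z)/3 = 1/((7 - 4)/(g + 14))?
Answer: 85575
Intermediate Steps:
C(t, Z) = -3 (C(t, Z) = 3/(((7 - 4)/(-17 + 14))) = 3/((3/(-3))) = 3/((3*(-⅓))) = 3/(-1) = 3*(-1) = -3)
-175*(C(36, (-2 + √(10 + 0))*(14 - 3)) - 486) = -175*(-3 - 486) = -175*(-489) = 85575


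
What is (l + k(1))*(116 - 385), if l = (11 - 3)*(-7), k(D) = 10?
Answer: 12374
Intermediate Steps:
l = -56 (l = 8*(-7) = -56)
(l + k(1))*(116 - 385) = (-56 + 10)*(116 - 385) = -46*(-269) = 12374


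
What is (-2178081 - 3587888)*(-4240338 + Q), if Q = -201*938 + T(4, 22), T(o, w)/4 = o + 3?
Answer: 25536600273712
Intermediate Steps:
T(o, w) = 12 + 4*o (T(o, w) = 4*(o + 3) = 4*(3 + o) = 12 + 4*o)
Q = -188510 (Q = -201*938 + (12 + 4*4) = -188538 + (12 + 16) = -188538 + 28 = -188510)
(-2178081 - 3587888)*(-4240338 + Q) = (-2178081 - 3587888)*(-4240338 - 188510) = -5765969*(-4428848) = 25536600273712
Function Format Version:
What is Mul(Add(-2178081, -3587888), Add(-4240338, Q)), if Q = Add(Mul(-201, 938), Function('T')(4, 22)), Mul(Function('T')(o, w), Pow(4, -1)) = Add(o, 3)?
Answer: 25536600273712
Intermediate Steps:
Function('T')(o, w) = Add(12, Mul(4, o)) (Function('T')(o, w) = Mul(4, Add(o, 3)) = Mul(4, Add(3, o)) = Add(12, Mul(4, o)))
Q = -188510 (Q = Add(Mul(-201, 938), Add(12, Mul(4, 4))) = Add(-188538, Add(12, 16)) = Add(-188538, 28) = -188510)
Mul(Add(-2178081, -3587888), Add(-4240338, Q)) = Mul(Add(-2178081, -3587888), Add(-4240338, -188510)) = Mul(-5765969, -4428848) = 25536600273712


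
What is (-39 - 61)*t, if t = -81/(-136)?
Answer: -2025/34 ≈ -59.559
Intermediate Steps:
t = 81/136 (t = -81*(-1/136) = 81/136 ≈ 0.59559)
(-39 - 61)*t = (-39 - 61)*(81/136) = -100*81/136 = -2025/34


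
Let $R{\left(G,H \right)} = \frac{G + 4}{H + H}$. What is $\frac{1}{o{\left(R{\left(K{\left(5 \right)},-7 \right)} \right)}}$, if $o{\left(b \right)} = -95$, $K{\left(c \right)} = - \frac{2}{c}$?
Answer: $- \frac{1}{95} \approx -0.010526$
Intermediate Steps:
$R{\left(G,H \right)} = \frac{4 + G}{2 H}$
$\frac{1}{o{\left(R{\left(K{\left(5 \right)},-7 \right)} \right)}} = \frac{1}{-95} = - \frac{1}{95}$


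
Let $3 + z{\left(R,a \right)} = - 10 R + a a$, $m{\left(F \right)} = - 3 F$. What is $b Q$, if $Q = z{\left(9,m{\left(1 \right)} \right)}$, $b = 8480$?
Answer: $-712320$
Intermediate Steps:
$z{\left(R,a \right)} = -3 + a^{2} - 10 R$ ($z{\left(R,a \right)} = -3 - \left(10 R - a a\right) = -3 - \left(- a^{2} + 10 R\right) = -3 + a^{2} - 10 R$)
$Q = -84$ ($Q = -3 + \left(\left(-3\right) 1\right)^{2} - 90 = -3 + \left(-3\right)^{2} - 90 = -3 + 9 - 90 = -84$)
$b Q = 8480 \left(-84\right) = -712320$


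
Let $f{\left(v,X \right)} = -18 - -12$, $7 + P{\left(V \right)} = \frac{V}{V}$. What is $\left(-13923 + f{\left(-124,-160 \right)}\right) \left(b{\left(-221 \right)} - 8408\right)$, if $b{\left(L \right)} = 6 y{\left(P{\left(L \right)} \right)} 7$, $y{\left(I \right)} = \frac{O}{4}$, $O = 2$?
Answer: $116822523$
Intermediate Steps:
$P{\left(V \right)} = -6$ ($P{\left(V \right)} = -7 + \frac{V}{V} = -7 + 1 = -6$)
$f{\left(v,X \right)} = -6$ ($f{\left(v,X \right)} = -18 + 12 = -6$)
$y{\left(I \right)} = \frac{1}{2}$ ($y{\left(I \right)} = \frac{2}{4} = 2 \cdot \frac{1}{4} = \frac{1}{2}$)
$b{\left(L \right)} = 21$ ($b{\left(L \right)} = 6 \cdot \frac{1}{2} \cdot 7 = 3 \cdot 7 = 21$)
$\left(-13923 + f{\left(-124,-160 \right)}\right) \left(b{\left(-221 \right)} - 8408\right) = \left(-13923 - 6\right) \left(21 - 8408\right) = \left(-13929\right) \left(-8387\right) = 116822523$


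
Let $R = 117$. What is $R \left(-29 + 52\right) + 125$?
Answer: $2816$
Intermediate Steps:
$R \left(-29 + 52\right) + 125 = 117 \left(-29 + 52\right) + 125 = 117 \cdot 23 + 125 = 2691 + 125 = 2816$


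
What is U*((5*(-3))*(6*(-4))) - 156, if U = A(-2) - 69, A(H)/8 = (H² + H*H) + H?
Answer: -7716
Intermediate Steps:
A(H) = 8*H + 16*H² (A(H) = 8*((H² + H*H) + H) = 8*((H² + H²) + H) = 8*(2*H² + H) = 8*(H + 2*H²) = 8*H + 16*H²)
U = -21 (U = 8*(-2)*(1 + 2*(-2)) - 69 = 8*(-2)*(1 - 4) - 69 = 8*(-2)*(-3) - 69 = 48 - 69 = -21)
U*((5*(-3))*(6*(-4))) - 156 = -21*5*(-3)*6*(-4) - 156 = -(-315)*(-24) - 156 = -21*360 - 156 = -7560 - 156 = -7716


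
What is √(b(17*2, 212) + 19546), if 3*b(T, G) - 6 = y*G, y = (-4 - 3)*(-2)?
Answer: 2*√46209/3 ≈ 143.31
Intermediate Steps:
y = 14 (y = -7*(-2) = 14)
b(T, G) = 2 + 14*G/3 (b(T, G) = 2 + (14*G)/3 = 2 + 14*G/3)
√(b(17*2, 212) + 19546) = √((2 + (14/3)*212) + 19546) = √((2 + 2968/3) + 19546) = √(2974/3 + 19546) = √(61612/3) = 2*√46209/3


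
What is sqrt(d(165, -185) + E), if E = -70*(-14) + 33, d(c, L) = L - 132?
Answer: 2*sqrt(174) ≈ 26.382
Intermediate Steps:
d(c, L) = -132 + L
E = 1013 (E = 980 + 33 = 1013)
sqrt(d(165, -185) + E) = sqrt((-132 - 185) + 1013) = sqrt(-317 + 1013) = sqrt(696) = 2*sqrt(174)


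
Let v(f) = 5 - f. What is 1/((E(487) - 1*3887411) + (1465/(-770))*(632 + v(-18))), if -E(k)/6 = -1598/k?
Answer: -74998/291640036231 ≈ -2.5716e-7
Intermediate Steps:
E(k) = 9588/k (E(k) = -(-9588)/k = 9588/k)
1/((E(487) - 1*3887411) + (1465/(-770))*(632 + v(-18))) = 1/((9588/487 - 1*3887411) + (1465/(-770))*(632 + (5 - 1*(-18)))) = 1/((9588*(1/487) - 3887411) + (1465*(-1/770))*(632 + (5 + 18))) = 1/((9588/487 - 3887411) - 293*(632 + 23)/154) = 1/(-1893159569/487 - 293/154*655) = 1/(-1893159569/487 - 191915/154) = 1/(-291640036231/74998) = -74998/291640036231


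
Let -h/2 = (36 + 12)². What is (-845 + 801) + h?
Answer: -4652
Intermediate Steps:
h = -4608 (h = -2*(36 + 12)² = -2*48² = -2*2304 = -4608)
(-845 + 801) + h = (-845 + 801) - 4608 = -44 - 4608 = -4652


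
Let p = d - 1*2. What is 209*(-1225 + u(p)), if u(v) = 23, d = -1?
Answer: -251218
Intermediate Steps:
p = -3 (p = -1 - 1*2 = -1 - 2 = -3)
209*(-1225 + u(p)) = 209*(-1225 + 23) = 209*(-1202) = -251218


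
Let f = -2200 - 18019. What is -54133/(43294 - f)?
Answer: -54133/63513 ≈ -0.85231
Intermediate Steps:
f = -20219
-54133/(43294 - f) = -54133/(43294 - 1*(-20219)) = -54133/(43294 + 20219) = -54133/63513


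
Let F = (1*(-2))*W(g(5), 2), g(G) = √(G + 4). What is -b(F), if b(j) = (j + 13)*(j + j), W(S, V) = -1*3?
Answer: -228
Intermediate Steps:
g(G) = √(4 + G)
W(S, V) = -3
F = 6 (F = (1*(-2))*(-3) = -2*(-3) = 6)
b(j) = 2*j*(13 + j) (b(j) = (13 + j)*(2*j) = 2*j*(13 + j))
-b(F) = -2*6*(13 + 6) = -2*6*19 = -1*228 = -228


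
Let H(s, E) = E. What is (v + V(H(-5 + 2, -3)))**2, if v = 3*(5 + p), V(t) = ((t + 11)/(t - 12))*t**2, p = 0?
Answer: 2601/25 ≈ 104.04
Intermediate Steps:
V(t) = t**2*(11 + t)/(-12 + t) (V(t) = ((11 + t)/(-12 + t))*t**2 = t**2*(11 + t)/(-12 + t))
v = 15 (v = 3*(5 + 0) = 3*5 = 15)
(v + V(H(-5 + 2, -3)))**2 = (15 + (-3)**2*(11 - 3)/(-12 - 3))**2 = (15 + 9*8/(-15))**2 = (15 + 9*(-1/15)*8)**2 = (15 - 24/5)**2 = (51/5)**2 = 2601/25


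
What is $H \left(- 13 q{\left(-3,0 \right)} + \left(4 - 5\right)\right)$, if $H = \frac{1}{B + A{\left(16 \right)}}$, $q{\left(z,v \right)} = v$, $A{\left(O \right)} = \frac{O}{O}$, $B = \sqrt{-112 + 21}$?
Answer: $\frac{i}{\sqrt{91} - i} \approx -0.01087 + 0.10369 i$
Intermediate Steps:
$B = i \sqrt{91}$ ($B = \sqrt{-91} = i \sqrt{91} \approx 9.5394 i$)
$A{\left(O \right)} = 1$
$H = \frac{1}{1 + i \sqrt{91}}$ ($H = \frac{1}{i \sqrt{91} + 1} = \frac{1}{1 + i \sqrt{91}} \approx 0.01087 - 0.10369 i$)
$H \left(- 13 q{\left(-3,0 \right)} + \left(4 - 5\right)\right) = \left(\frac{1}{92} - \frac{i \sqrt{91}}{92}\right) \left(\left(-13\right) 0 + \left(4 - 5\right)\right) = \left(\frac{1}{92} - \frac{i \sqrt{91}}{92}\right) \left(0 - 1\right) = \left(\frac{1}{92} - \frac{i \sqrt{91}}{92}\right) \left(-1\right) = - \frac{1}{92} + \frac{i \sqrt{91}}{92}$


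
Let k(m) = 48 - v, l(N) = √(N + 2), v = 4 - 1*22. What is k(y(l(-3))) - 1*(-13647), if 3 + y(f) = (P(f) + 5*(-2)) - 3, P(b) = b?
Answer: 13713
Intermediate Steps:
v = -18 (v = 4 - 22 = -18)
l(N) = √(2 + N)
y(f) = -16 + f (y(f) = -3 + ((f + 5*(-2)) - 3) = -3 + ((f - 10) - 3) = -3 + ((-10 + f) - 3) = -3 + (-13 + f) = -16 + f)
k(m) = 66 (k(m) = 48 - 1*(-18) = 48 + 18 = 66)
k(y(l(-3))) - 1*(-13647) = 66 - 1*(-13647) = 66 + 13647 = 13713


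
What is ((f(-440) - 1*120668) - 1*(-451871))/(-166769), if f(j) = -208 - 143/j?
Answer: -13239813/6670760 ≈ -1.9848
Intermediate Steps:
((f(-440) - 1*120668) - 1*(-451871))/(-166769) = (((-208 - 143/(-440)) - 1*120668) - 1*(-451871))/(-166769) = (((-208 - 143*(-1/440)) - 120668) + 451871)*(-1/166769) = (((-208 + 13/40) - 120668) + 451871)*(-1/166769) = ((-8307/40 - 120668) + 451871)*(-1/166769) = (-4835027/40 + 451871)*(-1/166769) = (13239813/40)*(-1/166769) = -13239813/6670760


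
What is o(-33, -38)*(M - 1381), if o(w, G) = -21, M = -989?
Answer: 49770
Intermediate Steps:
o(-33, -38)*(M - 1381) = -21*(-989 - 1381) = -21*(-2370) = 49770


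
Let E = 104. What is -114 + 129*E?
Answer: 13302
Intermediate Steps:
-114 + 129*E = -114 + 129*104 = -114 + 13416 = 13302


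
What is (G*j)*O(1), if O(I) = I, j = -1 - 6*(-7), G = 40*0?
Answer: 0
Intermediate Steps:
G = 0
j = 41 (j = -1 + 42 = 41)
(G*j)*O(1) = (0*41)*1 = 0*1 = 0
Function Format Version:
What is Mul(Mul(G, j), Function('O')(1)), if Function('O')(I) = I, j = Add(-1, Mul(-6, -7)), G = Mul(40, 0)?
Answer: 0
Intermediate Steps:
G = 0
j = 41 (j = Add(-1, 42) = 41)
Mul(Mul(G, j), Function('O')(1)) = Mul(Mul(0, 41), 1) = Mul(0, 1) = 0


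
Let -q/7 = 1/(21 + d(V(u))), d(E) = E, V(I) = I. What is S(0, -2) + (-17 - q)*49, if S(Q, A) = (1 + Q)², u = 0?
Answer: -2447/3 ≈ -815.67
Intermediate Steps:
q = -⅓ (q = -7/(21 + 0) = -7/21 = -7*1/21 = -⅓ ≈ -0.33333)
S(0, -2) + (-17 - q)*49 = (1 + 0)² + (-17 - 1*(-⅓))*49 = 1² + (-17 + ⅓)*49 = 1 - 50/3*49 = 1 - 2450/3 = -2447/3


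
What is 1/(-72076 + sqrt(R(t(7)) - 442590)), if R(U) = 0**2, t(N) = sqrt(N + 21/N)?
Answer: -36038/2597696183 - I*sqrt(442590)/5195392366 ≈ -1.3873e-5 - 1.2805e-7*I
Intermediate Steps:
R(U) = 0
1/(-72076 + sqrt(R(t(7)) - 442590)) = 1/(-72076 + sqrt(0 - 442590)) = 1/(-72076 + sqrt(-442590)) = 1/(-72076 + I*sqrt(442590))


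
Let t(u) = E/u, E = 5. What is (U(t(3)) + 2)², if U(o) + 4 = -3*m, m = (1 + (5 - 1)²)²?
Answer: 755161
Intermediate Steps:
m = 289 (m = (1 + 4²)² = (1 + 16)² = 17² = 289)
t(u) = 5/u
U(o) = -871 (U(o) = -4 - 3*289 = -4 - 867 = -871)
(U(t(3)) + 2)² = (-871 + 2)² = (-869)² = 755161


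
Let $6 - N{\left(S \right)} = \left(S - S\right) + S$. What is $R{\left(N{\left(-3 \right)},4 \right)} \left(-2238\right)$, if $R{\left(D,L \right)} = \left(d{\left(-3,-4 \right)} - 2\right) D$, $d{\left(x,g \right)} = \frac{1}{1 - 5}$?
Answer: $\frac{90639}{2} \approx 45320.0$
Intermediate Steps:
$d{\left(x,g \right)} = - \frac{1}{4}$ ($d{\left(x,g \right)} = \frac{1}{-4} = - \frac{1}{4}$)
$N{\left(S \right)} = 6 - S$ ($N{\left(S \right)} = 6 - \left(\left(S - S\right) + S\right) = 6 - \left(0 + S\right) = 6 - S$)
$R{\left(D,L \right)} = - \frac{9 D}{4}$ ($R{\left(D,L \right)} = \left(- \frac{1}{4} - 2\right) D = - \frac{9 D}{4}$)
$R{\left(N{\left(-3 \right)},4 \right)} \left(-2238\right) = - \frac{9 \left(6 - -3\right)}{4} \left(-2238\right) = - \frac{9 \left(6 + 3\right)}{4} \left(-2238\right) = \left(- \frac{9}{4}\right) 9 \left(-2238\right) = \left(- \frac{81}{4}\right) \left(-2238\right) = \frac{90639}{2}$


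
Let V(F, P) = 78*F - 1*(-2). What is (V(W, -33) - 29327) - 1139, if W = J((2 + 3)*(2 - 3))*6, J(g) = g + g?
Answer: -35144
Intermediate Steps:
J(g) = 2*g
W = -60 (W = (2*((2 + 3)*(2 - 3)))*6 = (2*(5*(-1)))*6 = (2*(-5))*6 = -10*6 = -60)
V(F, P) = 2 + 78*F (V(F, P) = 78*F + 2 = 2 + 78*F)
(V(W, -33) - 29327) - 1139 = ((2 + 78*(-60)) - 29327) - 1139 = ((2 - 4680) - 29327) - 1139 = (-4678 - 29327) - 1139 = -34005 - 1139 = -35144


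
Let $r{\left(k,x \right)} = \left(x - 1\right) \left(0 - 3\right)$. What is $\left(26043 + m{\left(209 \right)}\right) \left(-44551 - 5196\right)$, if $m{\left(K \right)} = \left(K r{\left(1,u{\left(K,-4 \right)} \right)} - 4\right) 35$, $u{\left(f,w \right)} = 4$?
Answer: $1986497204$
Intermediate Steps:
$r{\left(k,x \right)} = 3 - 3 x$ ($r{\left(k,x \right)} = \left(-1 + x\right) \left(-3\right) = 3 - 3 x$)
$m{\left(K \right)} = -140 - 315 K$ ($m{\left(K \right)} = \left(K \left(3 - 12\right) - 4\right) 35 = \left(K \left(-9\right) - 4\right) 35 = \left(- 9 K - 4\right) 35 = \left(-4 - 9 K\right) 35 = -140 - 315 K$)
$\left(26043 + m{\left(209 \right)}\right) \left(-44551 - 5196\right) = \left(26043 - 65975\right) \left(-44551 - 5196\right) = \left(26043 - 65975\right) \left(-49747\right) = \left(-39932\right) \left(-49747\right) = 1986497204$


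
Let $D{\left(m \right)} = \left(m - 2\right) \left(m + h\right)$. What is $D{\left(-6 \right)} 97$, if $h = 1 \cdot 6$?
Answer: $0$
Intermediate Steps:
$h = 6$
$D{\left(m \right)} = \left(-2 + m\right) \left(6 + m\right)$ ($D{\left(m \right)} = \left(m - 2\right) \left(m + 6\right) = \left(-2 + m\right) \left(6 + m\right)$)
$D{\left(-6 \right)} 97 = \left(-12 + \left(-6\right)^{2} + 4 \left(-6\right)\right) 97 = \left(-12 + 36 - 24\right) 97 = 0 \cdot 97 = 0$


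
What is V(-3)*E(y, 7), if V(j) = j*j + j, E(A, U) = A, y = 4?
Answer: 24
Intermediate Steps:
V(j) = j + j² (V(j) = j² + j = j + j²)
V(-3)*E(y, 7) = -3*(1 - 3)*4 = -3*(-2)*4 = 6*4 = 24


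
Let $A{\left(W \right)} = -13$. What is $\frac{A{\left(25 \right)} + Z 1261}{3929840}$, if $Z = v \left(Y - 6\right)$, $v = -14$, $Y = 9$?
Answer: $- \frac{10595}{785968} \approx -0.01348$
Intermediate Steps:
$Z = -42$ ($Z = - 14 \left(9 - 6\right) = \left(-14\right) 3 = -42$)
$\frac{A{\left(25 \right)} + Z 1261}{3929840} = \frac{-13 - 52962}{3929840} = \left(-13 - 52962\right) \frac{1}{3929840} = \left(-52975\right) \frac{1}{3929840} = - \frac{10595}{785968}$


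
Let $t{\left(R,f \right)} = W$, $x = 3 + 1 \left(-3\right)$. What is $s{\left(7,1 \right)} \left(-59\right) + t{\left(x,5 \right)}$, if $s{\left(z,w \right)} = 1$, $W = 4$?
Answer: $-55$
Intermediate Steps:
$x = 0$ ($x = 3 - 3 = 0$)
$t{\left(R,f \right)} = 4$
$s{\left(7,1 \right)} \left(-59\right) + t{\left(x,5 \right)} = 1 \left(-59\right) + 4 = -59 + 4 = -55$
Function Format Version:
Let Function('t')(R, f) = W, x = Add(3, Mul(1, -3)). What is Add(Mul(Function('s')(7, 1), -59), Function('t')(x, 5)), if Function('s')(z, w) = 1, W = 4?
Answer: -55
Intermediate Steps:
x = 0 (x = Add(3, -3) = 0)
Function('t')(R, f) = 4
Add(Mul(Function('s')(7, 1), -59), Function('t')(x, 5)) = Add(Mul(1, -59), 4) = Add(-59, 4) = -55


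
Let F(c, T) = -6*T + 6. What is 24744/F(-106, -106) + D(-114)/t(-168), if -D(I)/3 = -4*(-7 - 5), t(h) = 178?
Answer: 359332/9523 ≈ 37.733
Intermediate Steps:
F(c, T) = 6 - 6*T
D(I) = -144 (D(I) = -(-12)*(-7 - 5) = -(-12)*(-12) = -3*48 = -144)
24744/F(-106, -106) + D(-114)/t(-168) = 24744/(6 - 6*(-106)) - 144/178 = 24744/(6 + 636) - 144*1/178 = 24744/642 - 72/89 = 24744*(1/642) - 72/89 = 4124/107 - 72/89 = 359332/9523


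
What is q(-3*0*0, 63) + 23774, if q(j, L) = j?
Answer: 23774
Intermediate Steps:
q(-3*0*0, 63) + 23774 = -3*0*0 + 23774 = 0*0 + 23774 = 0 + 23774 = 23774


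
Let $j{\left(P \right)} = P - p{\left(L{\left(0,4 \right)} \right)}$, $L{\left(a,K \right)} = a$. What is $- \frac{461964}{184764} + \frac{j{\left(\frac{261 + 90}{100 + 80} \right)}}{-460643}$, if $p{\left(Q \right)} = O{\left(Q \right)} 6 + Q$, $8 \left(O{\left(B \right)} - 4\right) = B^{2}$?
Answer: $- \frac{354660681343}{141850405420} \approx -2.5002$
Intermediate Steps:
$O{\left(B \right)} = 4 + \frac{B^{2}}{8}$
$p{\left(Q \right)} = 24 + Q + \frac{3 Q^{2}}{4}$ ($p{\left(Q \right)} = \left(4 + \frac{Q^{2}}{8}\right) 6 + Q = \left(24 + \frac{3 Q^{2}}{4}\right) + Q = 24 + Q + \frac{3 Q^{2}}{4}$)
$j{\left(P \right)} = -24 + P$ ($j{\left(P \right)} = P - \left(24 + 0 + \frac{3 \cdot 0^{2}}{4}\right) = P - \left(24 + 0 + \frac{3}{4} \cdot 0\right) = P - \left(24 + 0 + 0\right) = P - 24 = -24 + P$)
$- \frac{461964}{184764} + \frac{j{\left(\frac{261 + 90}{100 + 80} \right)}}{-460643} = - \frac{461964}{184764} + \frac{-24 + \frac{261 + 90}{100 + 80}}{-460643} = \left(-461964\right) \frac{1}{184764} + \left(-24 + \frac{351}{180}\right) \left(- \frac{1}{460643}\right) = - \frac{38497}{15397} + \left(-24 + 351 \cdot \frac{1}{180}\right) \left(- \frac{1}{460643}\right) = - \frac{38497}{15397} + \left(-24 + \frac{39}{20}\right) \left(- \frac{1}{460643}\right) = - \frac{38497}{15397} - - \frac{441}{9212860} = - \frac{38497}{15397} + \frac{441}{9212860} = - \frac{354660681343}{141850405420}$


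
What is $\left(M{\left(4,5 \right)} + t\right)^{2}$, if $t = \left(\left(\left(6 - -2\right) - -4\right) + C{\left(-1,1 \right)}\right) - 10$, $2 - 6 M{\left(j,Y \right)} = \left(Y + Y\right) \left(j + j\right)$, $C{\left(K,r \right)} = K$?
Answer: $144$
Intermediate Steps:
$M{\left(j,Y \right)} = \frac{1}{3} - \frac{2 Y j}{3}$ ($M{\left(j,Y \right)} = \frac{1}{3} - \frac{\left(Y + Y\right) \left(j + j\right)}{6} = \frac{1}{3} - \frac{2 Y 2 j}{6} = \frac{1}{3} - \frac{4 Y j}{6} = \frac{1}{3} - \frac{2 Y j}{3}$)
$t = 1$ ($t = \left(\left(\left(6 - -2\right) - -4\right) - 1\right) - 10 = \left(\left(\left(6 + 2\right) + 4\right) - 1\right) - 10 = \left(\left(8 + 4\right) - 1\right) - 10 = \left(12 - 1\right) - 10 = 11 - 10 = 1$)
$\left(M{\left(4,5 \right)} + t\right)^{2} = \left(\left(\frac{1}{3} - \frac{10}{3} \cdot 4\right) + 1\right)^{2} = \left(\left(\frac{1}{3} - \frac{40}{3}\right) + 1\right)^{2} = \left(-13 + 1\right)^{2} = \left(-12\right)^{2} = 144$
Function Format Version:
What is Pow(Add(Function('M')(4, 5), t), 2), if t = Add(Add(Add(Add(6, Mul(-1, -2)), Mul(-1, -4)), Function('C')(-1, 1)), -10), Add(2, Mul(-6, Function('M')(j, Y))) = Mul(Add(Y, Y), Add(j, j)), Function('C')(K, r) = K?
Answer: 144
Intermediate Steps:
Function('M')(j, Y) = Add(Rational(1, 3), Mul(Rational(-2, 3), Y, j)) (Function('M')(j, Y) = Add(Rational(1, 3), Mul(Rational(-1, 6), Mul(Add(Y, Y), Add(j, j)))) = Add(Rational(1, 3), Mul(Rational(-1, 6), Mul(Mul(2, Y), Mul(2, j)))) = Add(Rational(1, 3), Mul(Rational(-1, 6), Mul(4, Y, j))) = Add(Rational(1, 3), Mul(Rational(-2, 3), Y, j)))
t = 1 (t = Add(Add(Add(Add(6, Mul(-1, -2)), Mul(-1, -4)), -1), -10) = Add(Add(Add(Add(6, 2), 4), -1), -10) = Add(Add(Add(8, 4), -1), -10) = Add(Add(12, -1), -10) = Add(11, -10) = 1)
Pow(Add(Function('M')(4, 5), t), 2) = Pow(Add(Add(Rational(1, 3), Mul(Rational(-2, 3), 5, 4)), 1), 2) = Pow(Add(Add(Rational(1, 3), Rational(-40, 3)), 1), 2) = Pow(Add(-13, 1), 2) = Pow(-12, 2) = 144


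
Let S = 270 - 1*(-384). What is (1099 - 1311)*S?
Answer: -138648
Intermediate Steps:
S = 654 (S = 270 + 384 = 654)
(1099 - 1311)*S = (1099 - 1311)*654 = -212*654 = -138648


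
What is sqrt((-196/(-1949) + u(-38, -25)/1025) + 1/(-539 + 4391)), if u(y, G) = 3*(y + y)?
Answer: I*sqrt(8001818512688197)/256507890 ≈ 0.34873*I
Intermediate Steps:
u(y, G) = 6*y (u(y, G) = 3*(2*y) = 6*y)
sqrt((-196/(-1949) + u(-38, -25)/1025) + 1/(-539 + 4391)) = sqrt((-196/(-1949) + (6*(-38))/1025) + 1/(-539 + 4391)) = sqrt((-196*(-1/1949) - 228*1/1025) + 1/3852) = sqrt((196/1949 - 228/1025) + 1/3852) = sqrt(-243472/1997725 + 1/3852) = sqrt(-935856419/7695236700) = I*sqrt(8001818512688197)/256507890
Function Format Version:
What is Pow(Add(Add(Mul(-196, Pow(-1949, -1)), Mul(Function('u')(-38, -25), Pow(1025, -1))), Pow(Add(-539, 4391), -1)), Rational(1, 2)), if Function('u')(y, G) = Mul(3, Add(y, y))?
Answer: Mul(Rational(1, 256507890), I, Pow(8001818512688197, Rational(1, 2))) ≈ Mul(0.34873, I)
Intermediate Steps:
Function('u')(y, G) = Mul(6, y) (Function('u')(y, G) = Mul(3, Mul(2, y)) = Mul(6, y))
Pow(Add(Add(Mul(-196, Pow(-1949, -1)), Mul(Function('u')(-38, -25), Pow(1025, -1))), Pow(Add(-539, 4391), -1)), Rational(1, 2)) = Pow(Add(Add(Mul(-196, Pow(-1949, -1)), Mul(Mul(6, -38), Pow(1025, -1))), Pow(Add(-539, 4391), -1)), Rational(1, 2)) = Pow(Add(Add(Mul(-196, Rational(-1, 1949)), Mul(-228, Rational(1, 1025))), Pow(3852, -1)), Rational(1, 2)) = Pow(Add(Add(Rational(196, 1949), Rational(-228, 1025)), Rational(1, 3852)), Rational(1, 2)) = Pow(Add(Rational(-243472, 1997725), Rational(1, 3852)), Rational(1, 2)) = Pow(Rational(-935856419, 7695236700), Rational(1, 2)) = Mul(Rational(1, 256507890), I, Pow(8001818512688197, Rational(1, 2)))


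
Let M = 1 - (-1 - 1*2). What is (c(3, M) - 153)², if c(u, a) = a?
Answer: 22201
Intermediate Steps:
M = 4 (M = 1 - (-1 - 2) = 1 - 1*(-3) = 1 + 3 = 4)
(c(3, M) - 153)² = (4 - 153)² = (-149)² = 22201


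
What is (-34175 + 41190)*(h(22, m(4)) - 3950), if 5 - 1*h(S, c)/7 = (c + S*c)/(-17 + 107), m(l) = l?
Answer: -247625291/9 ≈ -2.7514e+7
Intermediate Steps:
h(S, c) = 35 - 7*c/90 - 7*S*c/90 (h(S, c) = 35 - 7*(c + S*c)/(-17 + 107) = 35 - 7*(c + S*c)/90 = 35 - 7*(c/90 + S*c/90) = 35 + (-7*c/90 - 7*S*c/90) = 35 - 7*c/90 - 7*S*c/90)
(-34175 + 41190)*(h(22, m(4)) - 3950) = (-34175 + 41190)*((35 - 7/90*4 - 7/90*22*4) - 3950) = 7015*((35 - 14/45 - 308/45) - 3950) = 7015*(1253/45 - 3950) = 7015*(-176497/45) = -247625291/9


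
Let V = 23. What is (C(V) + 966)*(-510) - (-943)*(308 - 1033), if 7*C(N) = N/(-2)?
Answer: -8228480/7 ≈ -1.1755e+6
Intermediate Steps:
C(N) = -N/14 (C(N) = (N/(-2))/7 = (N*(-½))/7 = (-N/2)/7 = -N/14)
(C(V) + 966)*(-510) - (-943)*(308 - 1033) = (-1/14*23 + 966)*(-510) - (-943)*(308 - 1033) = (-23/14 + 966)*(-510) - (-943)*(-725) = (13501/14)*(-510) - 1*683675 = -3442755/7 - 683675 = -8228480/7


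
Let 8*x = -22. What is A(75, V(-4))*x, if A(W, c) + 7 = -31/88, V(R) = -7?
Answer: 647/32 ≈ 20.219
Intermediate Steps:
A(W, c) = -647/88 (A(W, c) = -7 - 31/88 = -647/88)
x = -11/4 (x = (1/8)*(-22) = -11/4 ≈ -2.7500)
A(75, V(-4))*x = -647/88*(-11/4) = 647/32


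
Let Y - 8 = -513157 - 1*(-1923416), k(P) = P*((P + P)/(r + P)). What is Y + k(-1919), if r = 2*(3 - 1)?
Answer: 2693296183/1915 ≈ 1.4064e+6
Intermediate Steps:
r = 4 (r = 2*2 = 4)
k(P) = 2*P²/(4 + P) (k(P) = P*((P + P)/(4 + P)) = P*((2*P)/(4 + P)) = P*(2*P/(4 + P)) = 2*P²/(4 + P))
Y = 1410267 (Y = 8 + (-513157 - 1*(-1923416)) = 8 + (-513157 + 1923416) = 8 + 1410259 = 1410267)
Y + k(-1919) = 1410267 + 2*(-1919)²/(4 - 1919) = 1410267 + 2*3682561/(-1915) = 1410267 + 2*3682561*(-1/1915) = 1410267 - 7365122/1915 = 2693296183/1915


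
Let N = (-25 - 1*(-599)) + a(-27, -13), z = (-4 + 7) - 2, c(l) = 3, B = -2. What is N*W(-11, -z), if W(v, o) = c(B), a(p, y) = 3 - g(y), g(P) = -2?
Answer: 1737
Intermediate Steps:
z = 1 (z = 3 - 2 = 1)
a(p, y) = 5 (a(p, y) = 3 - 1*(-2) = 3 + 2 = 5)
W(v, o) = 3
N = 579 (N = (-25 - 1*(-599)) + 5 = (-25 + 599) + 5 = 574 + 5 = 579)
N*W(-11, -z) = 579*3 = 1737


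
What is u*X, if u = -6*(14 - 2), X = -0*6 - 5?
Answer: 360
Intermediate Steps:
X = -5 (X = -4*0 - 5 = 0 - 5 = -5)
u = -72 (u = -6*12 = -72)
u*X = -72*(-5) = 360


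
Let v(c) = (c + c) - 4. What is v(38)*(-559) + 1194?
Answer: -39054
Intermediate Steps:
v(c) = -4 + 2*c (v(c) = 2*c - 4 = -4 + 2*c)
v(38)*(-559) + 1194 = (-4 + 2*38)*(-559) + 1194 = (-4 + 76)*(-559) + 1194 = 72*(-559) + 1194 = -40248 + 1194 = -39054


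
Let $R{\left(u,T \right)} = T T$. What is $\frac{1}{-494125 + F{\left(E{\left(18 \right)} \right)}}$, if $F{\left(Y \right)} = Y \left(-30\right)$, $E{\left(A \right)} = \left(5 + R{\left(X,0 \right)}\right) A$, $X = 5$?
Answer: $- \frac{1}{496825} \approx -2.0128 \cdot 10^{-6}$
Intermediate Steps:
$R{\left(u,T \right)} = T^{2}$
$E{\left(A \right)} = 5 A$ ($E{\left(A \right)} = \left(5 + 0^{2}\right) A = \left(5 + 0\right) A = 5 A$)
$F{\left(Y \right)} = - 30 Y$
$\frac{1}{-494125 + F{\left(E{\left(18 \right)} \right)}} = \frac{1}{-494125 - 30 \cdot 5 \cdot 18} = \frac{1}{-494125 - 2700} = \frac{1}{-496825} = - \frac{1}{496825}$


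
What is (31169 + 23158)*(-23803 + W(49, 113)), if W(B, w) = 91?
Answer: -1288201824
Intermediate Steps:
(31169 + 23158)*(-23803 + W(49, 113)) = (31169 + 23158)*(-23803 + 91) = 54327*(-23712) = -1288201824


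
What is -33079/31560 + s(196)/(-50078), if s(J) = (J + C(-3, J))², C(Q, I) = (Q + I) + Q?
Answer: -3179421961/790230840 ≈ -4.0234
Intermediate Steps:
C(Q, I) = I + 2*Q (C(Q, I) = (I + Q) + Q = I + 2*Q)
s(J) = (-6 + 2*J)² (s(J) = (J + (J + 2*(-3)))² = (J + (J - 6))² = (J + (-6 + J))² = (-6 + 2*J)²)
-33079/31560 + s(196)/(-50078) = -33079/31560 + (4*(-3 + 196)²)/(-50078) = -33079*1/31560 + (4*193²)*(-1/50078) = -33079/31560 + (4*37249)*(-1/50078) = -33079/31560 + 148996*(-1/50078) = -33079/31560 - 74498/25039 = -3179421961/790230840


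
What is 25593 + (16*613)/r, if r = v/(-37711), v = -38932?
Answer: 341564041/9733 ≈ 35093.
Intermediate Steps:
r = 38932/37711 (r = -38932/(-37711) = -38932*(-1/37711) = 38932/37711 ≈ 1.0324)
25593 + (16*613)/r = 25593 + (16*613)/(38932/37711) = 25593 + 9808*(37711/38932) = 25593 + 92467372/9733 = 341564041/9733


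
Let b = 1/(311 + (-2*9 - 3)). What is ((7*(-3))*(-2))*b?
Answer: 21/145 ≈ 0.14483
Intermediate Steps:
b = 1/290 (b = 1/(311 + (-18 - 3)) = 1/(311 - 21) = 1/290 ≈ 0.0034483)
((7*(-3))*(-2))*b = ((7*(-3))*(-2))*(1/290) = -21*(-2)*(1/290) = 42*(1/290) = 21/145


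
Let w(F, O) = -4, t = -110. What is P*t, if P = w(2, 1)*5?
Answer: 2200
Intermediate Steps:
P = -20 (P = -4*5 = -20)
P*t = -20*(-110) = 2200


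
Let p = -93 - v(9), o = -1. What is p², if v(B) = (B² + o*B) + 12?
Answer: 31329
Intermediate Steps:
v(B) = 12 + B² - B (v(B) = (B² - B) + 12 = 12 + B² - B)
p = -177 (p = -93 - (12 + 9² - 1*9) = -93 - (12 + 81 - 9) = -93 - 1*84 = -93 - 84 = -177)
p² = (-177)² = 31329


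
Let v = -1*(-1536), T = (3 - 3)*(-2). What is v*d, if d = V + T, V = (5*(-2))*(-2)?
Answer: 30720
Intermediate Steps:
T = 0 (T = 0*(-2) = 0)
v = 1536
V = 20 (V = -10*(-2) = 20)
d = 20 (d = 20 + 0 = 20)
v*d = 1536*20 = 30720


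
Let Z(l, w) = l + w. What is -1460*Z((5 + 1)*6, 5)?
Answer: -59860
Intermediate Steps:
-1460*Z((5 + 1)*6, 5) = -1460*((5 + 1)*6 + 5) = -1460*(6*6 + 5) = -1460*(36 + 5) = -1460*41 = -59860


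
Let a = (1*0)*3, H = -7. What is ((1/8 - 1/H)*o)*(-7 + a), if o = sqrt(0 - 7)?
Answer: -15*I*sqrt(7)/8 ≈ -4.9608*I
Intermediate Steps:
a = 0 (a = 0*3 = 0)
o = I*sqrt(7) (o = sqrt(-7) = I*sqrt(7) ≈ 2.6458*I)
((1/8 - 1/H)*o)*(-7 + a) = ((1/8 - 1/(-7))*(I*sqrt(7)))*(-7 + 0) = ((1*(1/8) - 1*(-1/7))*(I*sqrt(7)))*(-7) = ((1/8 + 1/7)*(I*sqrt(7)))*(-7) = (15*(I*sqrt(7))/56)*(-7) = (15*I*sqrt(7)/56)*(-7) = -15*I*sqrt(7)/8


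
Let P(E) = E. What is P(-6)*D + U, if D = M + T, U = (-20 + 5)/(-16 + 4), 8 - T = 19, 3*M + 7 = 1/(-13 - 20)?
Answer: 10733/132 ≈ 81.311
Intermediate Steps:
M = -232/99 (M = -7/3 + 1/(3*(-13 - 20)) = -7/3 + (⅓)/(-33) = -7/3 + (⅓)*(-1/33) = -7/3 - 1/99 = -232/99 ≈ -2.3434)
T = -11 (T = 8 - 1*19 = 8 - 19 = -11)
U = 5/4 (U = -15/(-12) = -15*(-1/12) = 5/4 ≈ 1.2500)
D = -1321/99 (D = -232/99 - 11 = -1321/99 ≈ -13.343)
P(-6)*D + U = -6*(-1321/99) + 5/4 = 2642/33 + 5/4 = 10733/132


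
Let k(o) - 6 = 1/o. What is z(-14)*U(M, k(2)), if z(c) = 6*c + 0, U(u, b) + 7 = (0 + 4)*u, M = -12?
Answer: 4620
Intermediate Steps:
k(o) = 6 + 1/o
U(u, b) = -7 + 4*u (U(u, b) = -7 + (0 + 4)*u = -7 + 4*u)
z(c) = 6*c
z(-14)*U(M, k(2)) = (6*(-14))*(-7 + 4*(-12)) = -84*(-7 - 48) = -84*(-55) = 4620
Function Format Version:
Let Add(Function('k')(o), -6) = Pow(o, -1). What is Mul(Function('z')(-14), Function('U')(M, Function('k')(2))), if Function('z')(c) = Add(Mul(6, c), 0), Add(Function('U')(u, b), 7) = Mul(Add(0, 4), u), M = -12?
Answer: 4620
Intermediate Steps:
Function('k')(o) = Add(6, Pow(o, -1))
Function('U')(u, b) = Add(-7, Mul(4, u)) (Function('U')(u, b) = Add(-7, Mul(Add(0, 4), u)) = Add(-7, Mul(4, u)))
Function('z')(c) = Mul(6, c)
Mul(Function('z')(-14), Function('U')(M, Function('k')(2))) = Mul(Mul(6, -14), Add(-7, Mul(4, -12))) = Mul(-84, Add(-7, -48)) = Mul(-84, -55) = 4620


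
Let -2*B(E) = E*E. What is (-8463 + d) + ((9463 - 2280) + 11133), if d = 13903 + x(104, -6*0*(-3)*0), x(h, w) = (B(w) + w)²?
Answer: 23756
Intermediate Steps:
B(E) = -E²/2 (B(E) = -E*E/2 = -E²/2)
x(h, w) = (w - w²/2)² (x(h, w) = (-w²/2 + w)² = (w - w²/2)²)
d = 13903 (d = 13903 + (-6*0*(-3)*0)²*(-2 - 6*0*(-3)*0)²/4 = 13903 + (-0*0)²*(-2 - 0*0)²/4 = 13903 + (-6*0)²*(-2 - 6*0)²/4 = 13903 + (¼)*0²*(-2 + 0)² = 13903 + (¼)*0*(-2)² = 13903 + (¼)*0*4 = 13903 + 0 = 13903)
(-8463 + d) + ((9463 - 2280) + 11133) = (-8463 + 13903) + ((9463 - 2280) + 11133) = 5440 + (7183 + 11133) = 5440 + 18316 = 23756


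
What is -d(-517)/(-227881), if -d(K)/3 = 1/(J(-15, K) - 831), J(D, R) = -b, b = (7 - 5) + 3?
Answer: 3/190508516 ≈ 1.5747e-8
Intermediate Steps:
b = 5 (b = 2 + 3 = 5)
J(D, R) = -5 (J(D, R) = -1*5 = -5)
d(K) = 3/836 (d(K) = -3/(-5 - 831) = -3/(-836) = -3*(-1/836) = 3/836)
-d(-517)/(-227881) = -3/(836*(-227881)) = -3*(-1)/(836*227881) = -1*(-3/190508516) = 3/190508516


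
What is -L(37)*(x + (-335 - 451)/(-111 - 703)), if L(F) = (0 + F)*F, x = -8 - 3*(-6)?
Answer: -165131/11 ≈ -15012.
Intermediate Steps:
x = 10 (x = -8 + 18 = 10)
L(F) = F**2 (L(F) = F*F = F**2)
-L(37)*(x + (-335 - 451)/(-111 - 703)) = -37**2*(10 + (-335 - 451)/(-111 - 703)) = -1369*(10 - 786/(-814)) = -1369*(10 - 786*(-1/814)) = -1369*(10 + 393/407) = -1369*4463/407 = -1*165131/11 = -165131/11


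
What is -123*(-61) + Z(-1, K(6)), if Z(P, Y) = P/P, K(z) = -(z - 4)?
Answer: 7504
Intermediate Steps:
K(z) = 4 - z (K(z) = -(-4 + z) = 4 - z)
Z(P, Y) = 1
-123*(-61) + Z(-1, K(6)) = -123*(-61) + 1 = 7503 + 1 = 7504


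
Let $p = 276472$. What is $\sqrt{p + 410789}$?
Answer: $\sqrt{687261} \approx 829.01$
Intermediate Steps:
$\sqrt{p + 410789} = \sqrt{276472 + 410789} = \sqrt{687261}$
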